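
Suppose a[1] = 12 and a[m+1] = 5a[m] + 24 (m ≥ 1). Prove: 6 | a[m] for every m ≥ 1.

Base case: a[1] = 12 = 6·2, so 6 | a[1].
Assume 6 | a[k], so a[k] = 6t for some integer t.
Then a[k+1] = 5a[k] + 24 = 5·(6t) + 24 = 6(5t + 4), so 6 | a[k+1].
By induction, 6 | a[m] for all m ≥ 1.

6 | a[m]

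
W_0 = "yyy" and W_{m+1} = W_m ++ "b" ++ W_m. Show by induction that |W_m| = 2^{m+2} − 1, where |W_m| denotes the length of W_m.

Base case: |W_0| = 3, and 2^{0+2} − 1 = 3.
Assume |W_k| = 2^{k+2} − 1.
Then |W_{k+1}| = |W_k| + 1 + |W_k| = 2|W_k| + 1 = 2(2^{k+2} − 1) + 1 = 2^{k+3} − 2 + 1 = 2^{k+3} − 1.
Hence |W_m| = 2^{m+2} − 1 for every m ≥ 0, by induction.

|W_m| = 2^{m+2} − 1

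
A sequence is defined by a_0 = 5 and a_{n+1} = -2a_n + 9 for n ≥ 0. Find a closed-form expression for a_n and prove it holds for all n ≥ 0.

Claim: a_n = 2·(-2)^n + 3.

Base case: a_0 = 5, and 2·(-2)^0 + 3 = 2 + 3 = 5.
Assume a_k = 2·(-2)^k + 3 for some k ≥ 0.
Then a_{k+1} = -2a_k + 9 = -2·(2·(-2)^k + 3) + 9 = -4·(-2)^k − 6 + 9 = 2·(-2)^{k+1} + 3.
By induction, a_n = 2·(-2)^n + 3 for all n ≥ 0.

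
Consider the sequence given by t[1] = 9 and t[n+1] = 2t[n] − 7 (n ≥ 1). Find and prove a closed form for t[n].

Claim: t[n] = 2^n + 7.

Base case: t[1] = 9, and 2^1 + 7 = 2 + 7 = 9.
Assume t[k] = 2^k + 7 for some k ≥ 1.
Then t[k+1] = 2t[k] − 7 = 2·(2^k + 7) − 7 = 2^{k+1} + 14 − 7 = 2^{k+1} + 7.
This completes the inductive step, so t[n] = 2^n + 7 for all n ≥ 1.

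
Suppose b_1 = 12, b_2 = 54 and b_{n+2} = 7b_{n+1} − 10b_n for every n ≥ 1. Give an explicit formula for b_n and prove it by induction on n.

Claim: b_n = 2^n + 2·5^n.

Base cases: b_1 = 12 and 2^1 + 2·5^1 = 12; b_2 = 54 and 2^2 + 2·5^2 = 54.
Assume b_i = 2^i + 2·5^i for all 1 ≤ i ≤ j, where j ≥ 2.
Then b_{j+1} = 7b_j − 10b_{j−1} = 7·(2^j + 2·5^j) − 10·(2^{j−1} + 2·5^{j−1}) = (7·2 − 10)2^{j−1} + 2·(7·5 − 10)5^{j−1} = 4·2^{j−1} + 50·5^{j−1} = 2^{j+1} + 2·5^{j+1}.
So the formula holds for j+1, and by strong induction b_n = 2^n + 2·5^n for all n ≥ 1.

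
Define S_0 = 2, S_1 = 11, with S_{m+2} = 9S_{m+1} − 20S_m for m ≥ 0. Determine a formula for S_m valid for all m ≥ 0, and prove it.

Claim: S_m = 3·5^m − 4^m.

Base cases: S_0 = 2 and 3·5^0 − 4^0 = 2; S_1 = 11 and 3·5^1 − 4^1 = 11.
Assume S_i = 3·5^i − 4^i for all 0 ≤ i ≤ j, where j ≥ 1.
Then S_{j+1} = 9S_j − 20S_{j−1} = 9·(3·5^j − 4^j) − 20·(3·5^{j−1} − 4^{j−1}) = 3·(9·5 − 20)5^{j−1} − (9·4 − 20)4^{j−1} = 75·5^{j−1} − 16·4^{j−1} = 3·5^{j+1} − 4^{j+1}.
So the formula holds for j+1, and by strong induction S_m = 3·5^m − 4^m for all m ≥ 0.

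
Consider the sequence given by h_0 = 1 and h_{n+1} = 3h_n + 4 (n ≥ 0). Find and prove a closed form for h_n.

Claim: h_n = 3^{n+1} − 2.

Base case: h_0 = 1, and 3^{0+1} − 2 = 3 − 2 = 1.
Assume h_j = 3^{j+1} − 2 for some j ≥ 0.
Then h_{j+1} = 3h_j + 4 = 3·(3^{j+1} − 2) + 4 = 3^{j+2} − 6 + 4 = 3^{j+2} − 2.
This completes the inductive step, so h_n = 3^{n+1} − 2 for all n ≥ 0.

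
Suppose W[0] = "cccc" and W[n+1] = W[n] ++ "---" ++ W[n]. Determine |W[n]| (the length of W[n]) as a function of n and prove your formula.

Claim: |W[n]| = 7·2^n − 3.

Base case: |W[0]| = 4, and 7·2^0 − 3 = 4.
Assume |W[m]| = 7·2^m − 3.
Then |W[m+1]| = |W[m]| + 3 + |W[m]| = 2|W[m]| + 3 = 2(7·2^m − 3) + 3 = 7·2^{m+1} − 6 + 3 = 7·2^{m+1} − 3.
By induction, |W[n]| = 7·2^n − 3 for all n ≥ 0.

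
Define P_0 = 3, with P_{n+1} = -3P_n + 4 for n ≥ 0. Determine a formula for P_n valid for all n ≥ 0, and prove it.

Claim: P_n = 2·(-3)^n + 1.

Base case: P_0 = 3, and 2·(-3)^0 + 1 = 2 + 1 = 3.
Assume P_k = 2·(-3)^k + 1 for some k ≥ 0.
Then P_{k+1} = -3P_k + 4 = -3·(2·(-3)^k + 1) + 4 = -6·(-3)^k − 3 + 4 = 2·(-3)^{k+1} + 1.
This completes the inductive step, so P_n = 2·(-3)^n + 1 for all n ≥ 0.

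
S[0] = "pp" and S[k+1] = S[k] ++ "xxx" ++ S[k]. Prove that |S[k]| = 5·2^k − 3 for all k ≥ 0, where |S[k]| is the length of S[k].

Base case: |S[0]| = 2, and 5·2^0 − 3 = 2.
Assume |S[m]| = 5·2^m − 3.
Then |S[m+1]| = |S[m]| + 3 + |S[m]| = 2|S[m]| + 3 = 2(5·2^m − 3) + 3 = 5·2^{m+1} − 6 + 3 = 5·2^{m+1} − 3.
So the formula holds for m+1, and by induction |S[k]| = 5·2^k − 3 for all k ≥ 0.

|S[k]| = 5·2^k − 3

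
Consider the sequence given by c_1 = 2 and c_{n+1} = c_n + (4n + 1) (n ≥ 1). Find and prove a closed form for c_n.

Claim: c_n = 2n^2 − n + 1.

Base case: c_1 = 2, and 2·1^2 − 1 + 1 = 2.
Assume c_r = 2r^2 − r + 1.
Then c_{r+1} = c_r + (4r + 1) = (2r^2 − r + 1) + (4r + 1) = 2r^2 + 3r + 2,
and 2·(r+1)^2 − (r+1) + 1 = 2r^2 + 3r + 2.
This completes the inductive step, so c_n = 2n^2 − n + 1 for all n ≥ 1.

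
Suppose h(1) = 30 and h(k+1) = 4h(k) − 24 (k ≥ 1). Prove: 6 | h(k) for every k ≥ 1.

Base case: h(1) = 30 = 6·5, so 6 | h(1).
Assume 6 | h(m), so h(m) = 6t for some integer t.
Then h(m+1) = 4h(m) − 24 = 4·(6t) − 24 = 6(4t − 4), so 6 | h(m+1).
So the property holds for m+1, and by induction 6 | h(k) for all k ≥ 1.

6 | h(k)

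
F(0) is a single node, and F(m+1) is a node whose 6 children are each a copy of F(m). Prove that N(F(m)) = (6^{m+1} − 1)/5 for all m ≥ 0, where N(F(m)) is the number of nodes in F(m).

Base case: N(F(0)) = 1, and (6^{0+1} − 1)/5 = 1.
Assume N(F(j)) = (6^{j+1} − 1)/5.
Then N(F(j+1)) = 1 + 6N(F(j)) = 1 + 6·(6^{j+1} − 1)/5 = 1 + (6^{j+2} − 6)/5 = (5 + 6^{j+2} − 6)/5 = (6^{j+2} − 1)/5.
By induction, N(F(m)) = (6^{m+1} − 1)/5 for all m ≥ 0.

N(F(m)) = (6^{m+1} − 1)/5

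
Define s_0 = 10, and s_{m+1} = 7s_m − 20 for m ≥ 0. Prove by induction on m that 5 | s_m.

Base case: s_0 = 10 = 5·2, so 5 | s_0.
Assume 5 | s_j, so s_j = 5t for some integer t.
Then s_{j+1} = 7s_j − 20 = 7·(5t) − 20 = 5(7t − 4), so 5 | s_{j+1}.
By induction, 5 | s_m for all m ≥ 0.

5 | s_m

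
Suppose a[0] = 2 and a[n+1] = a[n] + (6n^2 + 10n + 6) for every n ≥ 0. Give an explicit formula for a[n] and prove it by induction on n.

Claim: a[n] = 2n^3 + 2n^2 + 2n + 2.

Base case: a[0] = 2, and 2·0^3 + 2·0^2 + 2·0 + 2 = 2.
Assume a[k] = 2k^3 + 2k^2 + 2k + 2.
Then a[k+1] = a[k] + (6k^2 + 10k + 6) = (2k^3 + 2k^2 + 2k + 2) + (6k^2 + 10k + 6) = 2k^3 + 8k^2 + 12k + 8,
and 2·(k+1)^3 + 2·(k+1)^2 + 2·(k+1) + 2 = 2k^3 + 8k^2 + 12k + 8.
Hence a[n] = 2n^3 + 2n^2 + 2n + 2 for every n ≥ 0, by induction.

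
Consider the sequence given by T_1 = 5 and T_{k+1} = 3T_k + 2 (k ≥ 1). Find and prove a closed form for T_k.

Claim: T_k = 2·3^k − 1.

Base case: T_1 = 5, and 2·3^1 − 1 = 6 − 1 = 5.
Assume T_j = 2·3^j − 1 for some j ≥ 1.
Then T_{j+1} = 3T_j + 2 = 3·(2·3^j − 1) + 2 = 6·3^j − 3 + 2 = 2·3^{j+1} − 1.
By induction, T_k = 2·3^k − 1 for all k ≥ 1.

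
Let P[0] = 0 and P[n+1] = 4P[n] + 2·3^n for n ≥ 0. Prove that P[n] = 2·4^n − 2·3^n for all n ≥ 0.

Base case: P[0] = 0, and 2·4^0 − 2·3^0 = 2 − 2 = 0.
Assume P[r] = 2·4^r − 2·3^r for some r ≥ 0.
Then P[r+1] = 4P[r] + 2·3^r = 4·(2·4^r − 2·3^r) + 2·3^r = 2·4^{r+1} − 8·3^r + 2·3^r = 2·4^{r+1} − 6·3^r = 2·4^{r+1} − 2·3^{r+1}.
So the formula holds for r+1, and by induction P[n] = 2·4^n − 2·3^n for all n ≥ 0.

P[n] = 2·4^n − 2·3^n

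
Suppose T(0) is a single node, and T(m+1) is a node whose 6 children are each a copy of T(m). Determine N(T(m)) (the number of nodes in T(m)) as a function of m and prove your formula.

Claim: N(T(m)) = (6^{m+1} − 1)/5.

Base case: N(T(0)) = 1, and (6^{0+1} − 1)/5 = 1.
Assume N(T(k)) = (6^{k+1} − 1)/5.
Then N(T(k+1)) = 1 + 6N(T(k)) = 1 + 6·(6^{k+1} − 1)/5 = 1 + (6^{k+2} − 6)/5 = (5 + 6^{k+2} − 6)/5 = (6^{k+2} − 1)/5.
This completes the inductive step, so N(T(m)) = (6^{m+1} − 1)/5 for all m ≥ 0.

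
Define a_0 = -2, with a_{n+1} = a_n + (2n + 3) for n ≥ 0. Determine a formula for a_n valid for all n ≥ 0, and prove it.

Claim: a_n = n^2 + 2n − 2.

Base case: a_0 = -2, and 0^2 + 2·0 − 2 = -2.
Assume a_k = k^2 + 2k − 2.
Then a_{k+1} = a_k + (2k + 3) = (k^2 + 2k − 2) + (2k + 3) = k^2 + 4k + 1,
and (k+1)^2 + 2·(k+1) − 2 = k^2 + 4k + 1.
Hence a_n = n^2 + 2n − 2 for every n ≥ 0, by induction.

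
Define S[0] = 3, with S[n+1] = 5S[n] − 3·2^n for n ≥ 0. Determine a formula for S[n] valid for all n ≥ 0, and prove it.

Claim: S[n] = 2·5^n + 2^n.

Base case: S[0] = 3, and 2·5^0 + 2^0 = 2 + 1 = 3.
Assume S[j] = 2·5^j + 2^j for some j ≥ 0.
Then S[j+1] = 5S[j] − 3·2^j = 5·(2·5^j + 2^j) − 3·2^j = 2·5^{j+1} + 5·2^j − 3·2^j = 2·5^{j+1} + 2·2^j = 2·5^{j+1} + 2^{j+1}.
By induction, S[n] = 2·5^n + 2^n for all n ≥ 0.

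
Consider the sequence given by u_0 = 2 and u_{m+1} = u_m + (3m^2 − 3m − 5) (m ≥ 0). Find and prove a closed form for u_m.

Claim: u_m = m^3 − 3m^2 − 3m + 2.

Base case: u_0 = 2, and 0^3 − 3·0^2 − 3·0 + 2 = 2.
Assume u_r = r^3 − 3r^2 − 3r + 2.
Then u_{r+1} = u_r + (3r^2 − 3r − 5) = (r^3 − 3r^2 − 3r + 2) + (3r^2 − 3r − 5) = r^3 − 6r − 3,
and (r+1)^3 − 3·(r+1)^2 − 3·(r+1) + 2 = r^3 − 6r − 3.
Hence u_m = m^3 − 3m^2 − 3m + 2 for every m ≥ 0, by induction.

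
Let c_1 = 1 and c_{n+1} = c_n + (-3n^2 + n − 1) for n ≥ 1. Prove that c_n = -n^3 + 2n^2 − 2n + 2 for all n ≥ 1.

Base case: c_1 = 1, and -1^3 + 2·1^2 − 2·1 + 2 = 1.
Assume c_m = -m^3 + 2m^2 − 2m + 2.
Then c_{m+1} = c_m + (-3m^2 + m − 1) = (-m^3 + 2m^2 − 2m + 2) + (-3m^2 + m − 1) = -m^3 − m^2 − m + 1,
and -(m+1)^3 + 2·(m+1)^2 − 2·(m+1) + 2 = -m^3 − m^2 − m + 1.
Hence c_n = -n^3 + 2n^2 − 2n + 2 for every n ≥ 1, by induction.

c_n = -n^3 + 2n^2 − 2n + 2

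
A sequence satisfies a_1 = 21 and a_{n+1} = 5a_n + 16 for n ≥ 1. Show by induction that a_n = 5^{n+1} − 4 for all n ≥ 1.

Base case: a_1 = 21, and 5^{1+1} − 4 = 25 − 4 = 21.
Assume a_j = 5^{j+1} − 4 for some j ≥ 1.
Then a_{j+1} = 5a_j + 16 = 5·(5^{j+1} − 4) + 16 = 5^{j+2} − 20 + 16 = 5^{j+2} − 4.
So the formula holds for j+1, and by induction a_n = 5^{n+1} − 4 for all n ≥ 1.

a_n = 5^{n+1} − 4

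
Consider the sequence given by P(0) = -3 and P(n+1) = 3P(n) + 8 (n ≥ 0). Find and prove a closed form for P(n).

Claim: P(n) = 3^n − 4.

Base case: P(0) = -3, and 3^0 − 4 = 1 − 4 = -3.
Assume P(r) = 3^r − 4 for some r ≥ 0.
Then P(r+1) = 3P(r) + 8 = 3·(3^r − 4) + 8 = 3^{r+1} − 12 + 8 = 3^{r+1} − 4.
Hence P(n) = 3^n − 4 for every n ≥ 0, by induction.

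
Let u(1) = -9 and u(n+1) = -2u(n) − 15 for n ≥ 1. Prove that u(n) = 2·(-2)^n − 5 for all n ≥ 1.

Base case: u(1) = -9, and 2·(-2)^1 − 5 = -4 − 5 = -9.
Assume u(j) = 2·(-2)^j − 5 for some j ≥ 1.
Then u(j+1) = -2u(j) − 15 = -2·(2·(-2)^j − 5) − 15 = -4·(-2)^j + 10 − 15 = 2·(-2)^{j+1} − 5.
This completes the inductive step, so u(n) = 2·(-2)^n − 5 for all n ≥ 1.

u(n) = 2·(-2)^n − 5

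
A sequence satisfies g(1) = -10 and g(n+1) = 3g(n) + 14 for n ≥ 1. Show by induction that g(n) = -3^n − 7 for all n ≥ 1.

Base case: g(1) = -10, and -3^1 − 7 = -3 − 7 = -10.
Assume g(r) = -3^r − 7 for some r ≥ 1.
Then g(r+1) = 3g(r) + 14 = 3·(-3^r − 7) + 14 = -3^{r+1} − 21 + 14 = -3^{r+1} − 7.
Hence g(n) = -3^n − 7 for every n ≥ 1, by induction.

g(n) = -3^n − 7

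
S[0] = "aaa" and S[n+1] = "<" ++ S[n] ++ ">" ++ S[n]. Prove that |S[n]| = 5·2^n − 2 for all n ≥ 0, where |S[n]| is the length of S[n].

Base case: |S[0]| = 3, and 5·2^0 − 2 = 3.
Assume |S[m]| = 5·2^m − 2.
Then |S[m+1]| = 1 + |S[m]| + 1 + |S[m]| = 2|S[m]| + 2 = 2(5·2^m − 2) + 2 = 5·2^{m+1} − 4 + 2 = 5·2^{m+1} − 2.
So the formula holds for m+1, and by induction |S[n]| = 5·2^n − 2 for all n ≥ 0.

|S[n]| = 5·2^n − 2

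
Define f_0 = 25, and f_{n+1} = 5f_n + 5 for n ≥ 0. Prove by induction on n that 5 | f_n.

Base case: f_0 = 25 = 5·5, so 5 | f_0.
Assume 5 | f_j, so f_j = 5t for some integer t.
Then f_{j+1} = 5f_j + 5 = 5·(5t) + 5 = 5(5t + 1), so 5 | f_{j+1}.
By induction, 5 | f_n for all n ≥ 0.

5 | f_n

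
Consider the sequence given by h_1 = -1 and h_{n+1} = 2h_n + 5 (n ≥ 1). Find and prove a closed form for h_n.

Claim: h_n = 2^{n+1} − 5.

Base case: h_1 = -1, and 2^{1+1} − 5 = 4 − 5 = -1.
Assume h_r = 2^{r+1} − 5 for some r ≥ 1.
Then h_{r+1} = 2h_r + 5 = 2·(2^{r+1} − 5) + 5 = 2^{r+2} − 10 + 5 = 2^{r+2} − 5.
By induction, h_n = 2^{n+1} − 5 for all n ≥ 1.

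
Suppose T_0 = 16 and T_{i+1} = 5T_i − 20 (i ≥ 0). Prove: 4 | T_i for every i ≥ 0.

Base case: T_0 = 16 = 4·4, so 4 | T_0.
Assume 4 | T_k, so T_k = 4t for some integer t.
Then T_{k+1} = 5T_k − 20 = 5·(4t) − 20 = 4(5t − 5), so 4 | T_{k+1}.
This completes the inductive step, so 4 | T_i for all i ≥ 0.

4 | T_i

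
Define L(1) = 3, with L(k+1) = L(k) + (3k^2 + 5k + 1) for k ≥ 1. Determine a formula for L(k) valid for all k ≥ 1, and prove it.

Claim: L(k) = k^3 + k^2 − k + 2.

Base case: L(1) = 3, and 1^3 + 1^2 − 1 + 2 = 3.
Assume L(j) = j^3 + j^2 − j + 2.
Then L(j+1) = L(j) + (3j^2 + 5j + 1) = (j^3 + j^2 − j + 2) + (3j^2 + 5j + 1) = j^3 + 4j^2 + 4j + 3,
and (j+1)^3 + (j+1)^2 − (j+1) + 2 = j^3 + 4j^2 + 4j + 3.
Hence L(k) = k^3 + k^2 − k + 2 for every k ≥ 1, by induction.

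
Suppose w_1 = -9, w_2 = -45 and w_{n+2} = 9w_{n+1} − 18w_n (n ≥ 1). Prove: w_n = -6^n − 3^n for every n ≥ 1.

Base cases: w_1 = -9 and -6^1 − 3^1 = -9; w_2 = -45 and -6^2 − 3^2 = -45.
Assume w_j = -6^j − 3^j for all 1 ≤ j ≤ r, where r ≥ 2.
Then w_{r+1} = 9w_r − 18w_{r−1} = 9·(-6^r − 3^r) − 18·(-6^{r−1} − 3^{r−1}) = -(9·6 − 18)6^{r−1} − (9·3 − 18)3^{r−1} = -36·6^{r−1} − 9·3^{r−1} = -6^{r+1} − 3^{r+1}.
So the formula holds for r+1, and by strong induction w_n = -6^n − 3^n for all n ≥ 1.

w_n = -6^n − 3^n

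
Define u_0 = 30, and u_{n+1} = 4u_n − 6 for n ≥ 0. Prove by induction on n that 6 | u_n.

Base case: u_0 = 30 = 6·5, so 6 | u_0.
Assume 6 | u_j, so u_j = 6t for some integer t.
Then u_{j+1} = 4u_j − 6 = 4·(6t) − 6 = 6(4t − 1), so 6 | u_{j+1}.
Hence 6 | u_n for every n ≥ 0, by induction.

6 | u_n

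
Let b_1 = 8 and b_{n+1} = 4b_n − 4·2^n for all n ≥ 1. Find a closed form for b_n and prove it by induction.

Claim: b_n = 4^n + 2·2^n.

Base case: b_1 = 8, and 4^1 + 2·2^1 = 4 + 4 = 8.
Assume b_m = 4^m + 2·2^m for some m ≥ 1.
Then b_{m+1} = 4b_m − 4·2^m = 4·(4^m + 2·2^m) − 4·2^m = 4^{m+1} + 8·2^m − 4·2^m = 4^{m+1} + 4·2^m = 4^{m+1} + 2·2^{m+1}.
This completes the inductive step, so b_n = 4^n + 2·2^n for all n ≥ 1.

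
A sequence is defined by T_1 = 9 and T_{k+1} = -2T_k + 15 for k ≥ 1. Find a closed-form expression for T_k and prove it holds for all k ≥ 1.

Claim: T_k = -2·(-2)^k + 5.

Base case: T_1 = 9, and -2·(-2)^1 + 5 = 4 + 5 = 9.
Assume T_j = -2·(-2)^j + 5 for some j ≥ 1.
Then T_{j+1} = -2T_j + 15 = -2·(-2·(-2)^j + 5) + 15 = 4·(-2)^j − 10 + 15 = -2·(-2)^{j+1} + 5.
By induction, T_k = -2·(-2)^k + 5 for all k ≥ 1.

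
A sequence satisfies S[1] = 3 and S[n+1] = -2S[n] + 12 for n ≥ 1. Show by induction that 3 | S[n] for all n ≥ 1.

Base case: S[1] = 3 = 3·1, so 3 | S[1].
Assume 3 | S[r], so S[r] = 3t for some integer t.
Then S[r+1] = -2S[r] + 12 = -2·(3t) + 12 = 3(-2t + 4), so 3 | S[r+1].
This completes the inductive step, so 3 | S[n] for all n ≥ 1.

3 | S[n]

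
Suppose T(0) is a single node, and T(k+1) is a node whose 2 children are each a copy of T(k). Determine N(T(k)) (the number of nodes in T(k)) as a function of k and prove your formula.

Claim: N(T(k)) = 2^{k+1} − 1.

Base case: N(T(0)) = 1, and 2^{0+1} − 1 = 1.
Assume N(T(m)) = 2^{m+1} − 1.
Then N(T(m+1)) = 1 + 2N(T(m)) = 1 + 2(2^{m+1} − 1) = 2^{m+2} − 2 + 1 = 2^{m+2} − 1.
So the formula holds for m+1, and by induction N(T(k)) = 2^{k+1} − 1 for all k ≥ 0.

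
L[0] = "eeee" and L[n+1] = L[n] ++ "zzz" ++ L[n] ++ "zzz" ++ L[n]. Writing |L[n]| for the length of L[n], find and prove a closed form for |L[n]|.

Claim: |L[n]| = 7·3^n − 3.

Base case: |L[0]| = 4, and 7·3^0 − 3 = 4.
Assume |L[k]| = 7·3^k − 3.
Then |L[k+1]| = 3|L[k]| + 6 = 3(7·3^k − 3) + 6 = 7·3^{k+1} − 9 + 6 = 7·3^{k+1} − 3.
By induction, |L[n]| = 7·3^n − 3 for all n ≥ 0.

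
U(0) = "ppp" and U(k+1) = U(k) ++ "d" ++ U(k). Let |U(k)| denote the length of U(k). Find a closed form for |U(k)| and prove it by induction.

Claim: |U(k)| = 2^{k+2} − 1.

Base case: |U(0)| = 3, and 2^{0+2} − 1 = 3.
Assume |U(j)| = 2^{j+2} − 1.
Then |U(j+1)| = |U(j)| + 1 + |U(j)| = 2|U(j)| + 1 = 2(2^{j+2} − 1) + 1 = 2^{j+3} − 2 + 1 = 2^{j+3} − 1.
So the formula holds for j+1, and by induction |U(k)| = 2^{k+2} − 1 for all k ≥ 0.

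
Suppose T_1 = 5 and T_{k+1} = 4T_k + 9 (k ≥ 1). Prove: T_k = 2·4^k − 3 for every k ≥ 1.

Base case: T_1 = 5, and 2·4^1 − 3 = 8 − 3 = 5.
Assume T_j = 2·4^j − 3 for some j ≥ 1.
Then T_{j+1} = 4T_j + 9 = 4·(2·4^j − 3) + 9 = 8·4^j − 12 + 9 = 2·4^{j+1} − 3.
Hence T_k = 2·4^k − 3 for every k ≥ 1, by induction.

T_k = 2·4^k − 3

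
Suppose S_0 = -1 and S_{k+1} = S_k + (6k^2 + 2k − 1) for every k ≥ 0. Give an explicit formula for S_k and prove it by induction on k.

Claim: S_k = 2k^3 − 2k^2 − k − 1.

Base case: S_0 = -1, and 2·0^3 − 2·0^2 − 0 − 1 = -1.
Assume S_j = 2j^3 − 2j^2 − j − 1.
Then S_{j+1} = S_j + (6j^2 + 2j − 1) = (2j^3 − 2j^2 − j − 1) + (6j^2 + 2j − 1) = 2j^3 + 4j^2 + j − 2,
and 2·(j+1)^3 − 2·(j+1)^2 − (j+1) − 1 = 2j^3 + 4j^2 + j − 2.
Hence S_k = 2k^3 − 2k^2 − k − 1 for every k ≥ 0, by induction.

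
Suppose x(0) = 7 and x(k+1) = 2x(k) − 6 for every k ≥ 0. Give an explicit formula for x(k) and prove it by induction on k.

Claim: x(k) = 2^k + 6.

Base case: x(0) = 7, and 2^0 + 6 = 1 + 6 = 7.
Assume x(j) = 2^j + 6 for some j ≥ 0.
Then x(j+1) = 2x(j) − 6 = 2·(2^j + 6) − 6 = 2^{j+1} + 12 − 6 = 2^{j+1} + 6.
So the formula holds for j+1, and by induction x(k) = 2^k + 6 for all k ≥ 0.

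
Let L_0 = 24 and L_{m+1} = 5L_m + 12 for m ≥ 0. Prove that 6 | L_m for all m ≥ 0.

Base case: L_0 = 24 = 6·4, so 6 | L_0.
Assume 6 | L_j, so L_j = 6t for some integer t.
Then L_{j+1} = 5L_j + 12 = 5·(6t) + 12 = 6(5t + 2), so 6 | L_{j+1}.
This completes the inductive step, so 6 | L_m for all m ≥ 0.

6 | L_m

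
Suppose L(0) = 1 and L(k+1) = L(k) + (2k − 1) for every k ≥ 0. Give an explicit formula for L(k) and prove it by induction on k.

Claim: L(k) = k^2 − 2k + 1.

Base case: L(0) = 1, and 0^2 − 2·0 + 1 = 1.
Assume L(m) = m^2 − 2m + 1.
Then L(m+1) = L(m) + (2m − 1) = (m^2 − 2m + 1) + (2m − 1) = m^2,
and (m+1)^2 − 2·(m+1) + 1 = m^2.
By induction, L(k) = k^2 − 2k + 1 for all k ≥ 0.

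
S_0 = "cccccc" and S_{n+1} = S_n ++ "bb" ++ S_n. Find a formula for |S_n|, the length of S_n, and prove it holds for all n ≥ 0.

Claim: |S_n| = 2^{n+3} − 2.

Base case: |S_0| = 6, and 2^{0+3} − 2 = 6.
Assume |S_r| = 2^{r+3} − 2.
Then |S_{r+1}| = |S_r| + 2 + |S_r| = 2|S_r| + 2 = 2(2^{r+3} − 2) + 2 = 2^{r+1+3} − 4 + 2 = 2^{r+1+3} − 2.
By induction, |S_n| = 2^{n+3} − 2 for all n ≥ 0.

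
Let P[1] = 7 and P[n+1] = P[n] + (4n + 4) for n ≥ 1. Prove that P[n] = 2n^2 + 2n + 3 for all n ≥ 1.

Base case: P[1] = 7, and 2·1^2 + 2·1 + 3 = 7.
Assume P[r] = 2r^2 + 2r + 3.
Then P[r+1] = P[r] + (4r + 4) = (2r^2 + 2r + 3) + (4r + 4) = 2r^2 + 6r + 7,
and 2·(r+1)^2 + 2·(r+1) + 3 = 2r^2 + 6r + 7.
By induction, P[n] = 2n^2 + 2n + 3 for all n ≥ 1.

P[n] = 2n^2 + 2n + 3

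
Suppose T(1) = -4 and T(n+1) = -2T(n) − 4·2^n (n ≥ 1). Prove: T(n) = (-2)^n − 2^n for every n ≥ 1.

Base case: T(1) = -4, and (-2)^1 − 2^1 = -2 − 2 = -4.
Assume T(j) = (-2)^j − 2^j for some j ≥ 1.
Then T(j+1) = -2T(j) − 4·2^j = -2·((-2)^j − 2^j) − 4·2^j = (-2)^{j+1} + 2·2^j − 4·2^j = (-2)^{j+1} − 2·2^j = (-2)^{j+1} − 2^{j+1}.
By induction, T(n) = (-2)^n − 2^n for all n ≥ 1.

T(n) = (-2)^n − 2^n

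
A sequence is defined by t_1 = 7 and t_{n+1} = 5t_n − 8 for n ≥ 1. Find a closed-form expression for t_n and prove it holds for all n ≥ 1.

Claim: t_n = 5^n + 2.

Base case: t_1 = 7, and 5^1 + 2 = 5 + 2 = 7.
Assume t_k = 5^k + 2 for some k ≥ 1.
Then t_{k+1} = 5t_k − 8 = 5·(5^k + 2) − 8 = 5^{k+1} + 10 − 8 = 5^{k+1} + 2.
Hence t_n = 5^n + 2 for every n ≥ 1, by induction.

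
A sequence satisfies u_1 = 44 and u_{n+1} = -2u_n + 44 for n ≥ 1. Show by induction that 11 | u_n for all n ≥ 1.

Base case: u_1 = 44 = 11·4, so 11 | u_1.
Assume 11 | u_r, so u_r = 11t for some integer t.
Then u_{r+1} = -2u_r + 44 = -2·(11t) + 44 = 11(-2t + 4), so 11 | u_{r+1}.
This completes the inductive step, so 11 | u_n for all n ≥ 1.

11 | u_n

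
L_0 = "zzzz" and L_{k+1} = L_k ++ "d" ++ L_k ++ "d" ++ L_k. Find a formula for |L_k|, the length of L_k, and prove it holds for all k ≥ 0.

Claim: |L_k| = 5·3^k − 1.

Base case: |L_0| = 4, and 5·3^0 − 1 = 4.
Assume |L_m| = 5·3^m − 1.
Then |L_{m+1}| = 3|L_m| + 2 = 3(5·3^m − 1) + 2 = 5·3^{m+1} − 3 + 2 = 5·3^{m+1} − 1.
By induction, |L_k| = 5·3^k − 1 for all k ≥ 0.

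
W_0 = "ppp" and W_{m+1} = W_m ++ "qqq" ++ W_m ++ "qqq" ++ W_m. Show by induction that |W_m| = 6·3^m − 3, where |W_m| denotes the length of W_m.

Base case: |W_0| = 3, and 6·3^0 − 3 = 3.
Assume |W_j| = 6·3^j − 3.
Then |W_{j+1}| = 3|W_j| + 6 = 3(6·3^j − 3) + 6 = 6·3^{j+1} − 9 + 6 = 6·3^{j+1} − 3.
This completes the inductive step, so |W_m| = 6·3^m − 3 for all m ≥ 0.

|W_m| = 6·3^m − 3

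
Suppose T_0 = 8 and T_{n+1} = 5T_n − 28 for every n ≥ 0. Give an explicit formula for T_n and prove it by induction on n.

Claim: T_n = 5^n + 7.

Base case: T_0 = 8, and 5^0 + 7 = 1 + 7 = 8.
Assume T_k = 5^k + 7 for some k ≥ 0.
Then T_{k+1} = 5T_k − 28 = 5·(5^k + 7) − 28 = 5^{k+1} + 35 − 28 = 5^{k+1} + 7.
This completes the inductive step, so T_n = 5^n + 7 for all n ≥ 0.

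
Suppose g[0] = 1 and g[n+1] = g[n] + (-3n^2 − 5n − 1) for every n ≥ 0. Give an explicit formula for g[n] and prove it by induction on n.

Claim: g[n] = -n^3 − n^2 + n + 1.

Base case: g[0] = 1, and -0^3 − 0^2 + 0 + 1 = 1.
Assume g[k] = -k^3 − k^2 + k + 1.
Then g[k+1] = g[k] + (-3k^2 − 5k − 1) = (-k^3 − k^2 + k + 1) + (-3k^2 − 5k − 1) = -k^3 − 4k^2 − 4k,
and -(k+1)^3 − (k+1)^2 + (k+1) + 1 = -k^3 − 4k^2 − 4k.
This completes the inductive step, so g[n] = -n^3 − n^2 + n + 1 for all n ≥ 0.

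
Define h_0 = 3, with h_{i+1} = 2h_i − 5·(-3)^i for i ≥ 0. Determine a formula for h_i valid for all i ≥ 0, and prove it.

Claim: h_i = 2·2^i + (-3)^i.

Base case: h_0 = 3, and 2·2^0 + (-3)^0 = 2 + 1 = 3.
Assume h_r = 2·2^r + (-3)^r for some r ≥ 0.
Then h_{r+1} = 2h_r − 5·(-3)^r = 2·(2·2^r + (-3)^r) − 5·(-3)^r = 2·2^{r+1} + 2·(-3)^r − 5·(-3)^r = 2·2^{r+1} − 3·(-3)^r = 2·2^{r+1} + (-3)^{r+1}.
This completes the inductive step, so h_i = 2·2^i + (-3)^i for all i ≥ 0.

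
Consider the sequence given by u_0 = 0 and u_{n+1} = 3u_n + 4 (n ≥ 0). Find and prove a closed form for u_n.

Claim: u_n = 2·3^n − 2.

Base case: u_0 = 0, and 2·3^0 − 2 = 2 − 2 = 0.
Assume u_r = 2·3^r − 2 for some r ≥ 0.
Then u_{r+1} = 3u_r + 4 = 3·(2·3^r − 2) + 4 = 6·3^r − 6 + 4 = 2·3^{r+1} − 2.
Hence u_n = 2·3^n − 2 for every n ≥ 0, by induction.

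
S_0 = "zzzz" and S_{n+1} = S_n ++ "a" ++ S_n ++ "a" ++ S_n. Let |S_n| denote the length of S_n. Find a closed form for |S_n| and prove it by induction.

Claim: |S_n| = 5·3^n − 1.

Base case: |S_0| = 4, and 5·3^0 − 1 = 4.
Assume |S_r| = 5·3^r − 1.
Then |S_{r+1}| = 3|S_r| + 2 = 3(5·3^r − 1) + 2 = 5·3^{r+1} − 3 + 2 = 5·3^{r+1} − 1.
Hence |S_n| = 5·3^n − 1 for every n ≥ 0, by induction.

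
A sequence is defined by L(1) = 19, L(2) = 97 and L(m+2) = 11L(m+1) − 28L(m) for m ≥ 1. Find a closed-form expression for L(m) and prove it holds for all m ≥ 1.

Claim: L(m) = 3·4^m + 7^m.

Base cases: L(1) = 19 and 3·4^1 + 7^1 = 19; L(2) = 97 and 3·4^2 + 7^2 = 97.
Assume L(j) = 3·4^j + 7^j for all 1 ≤ j ≤ k, where k ≥ 2.
Then L(k+1) = 11L(k) − 28L(k−1) = 11·(3·4^k + 7^k) − 28·(3·4^{k−1} + 7^{k−1}) = 3·(11·4 − 28)4^{k−1} + (11·7 − 28)7^{k−1} = 48·4^{k−1} + 49·7^{k−1} = 3·4^{k+1} + 7^{k+1}.
This completes the inductive step, so L(m) = 3·4^m + 7^m for all m ≥ 1.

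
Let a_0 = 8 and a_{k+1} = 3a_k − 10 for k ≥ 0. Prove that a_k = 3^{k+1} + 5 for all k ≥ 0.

Base case: a_0 = 8, and 3^{0+1} + 5 = 3 + 5 = 8.
Assume a_j = 3^{j+1} + 5 for some j ≥ 0.
Then a_{j+1} = 3a_j − 10 = 3·(3^{j+1} + 5) − 10 = 3^{j+2} + 15 − 10 = 3^{j+2} + 5.
This completes the inductive step, so a_k = 3^{k+1} + 5 for all k ≥ 0.

a_k = 3^{k+1} + 5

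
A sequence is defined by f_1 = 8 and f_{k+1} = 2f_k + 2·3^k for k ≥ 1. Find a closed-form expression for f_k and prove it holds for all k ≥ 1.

Claim: f_k = 2^k + 2·3^k.

Base case: f_1 = 8, and 2^1 + 2·3^1 = 2 + 6 = 8.
Assume f_r = 2^r + 2·3^r for some r ≥ 1.
Then f_{r+1} = 2f_r + 2·3^r = 2·(2^r + 2·3^r) + 2·3^r = 2^{r+1} + 4·3^r + 2·3^r = 2^{r+1} + 6·3^r = 2^{r+1} + 2·3^{r+1}.
Hence f_k = 2^k + 2·3^k for every k ≥ 1, by induction.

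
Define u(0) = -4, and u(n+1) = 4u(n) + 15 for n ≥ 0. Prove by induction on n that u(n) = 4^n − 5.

Base case: u(0) = -4, and 4^0 − 5 = 1 − 5 = -4.
Assume u(m) = 4^m − 5 for some m ≥ 0.
Then u(m+1) = 4u(m) + 15 = 4·(4^m − 5) + 15 = 4^{m+1} − 20 + 15 = 4^{m+1} − 5.
Hence u(n) = 4^n − 5 for every n ≥ 0, by induction.

u(n) = 4^n − 5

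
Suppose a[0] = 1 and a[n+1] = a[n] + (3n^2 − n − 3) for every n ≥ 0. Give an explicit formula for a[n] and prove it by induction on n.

Claim: a[n] = n^3 − 2n^2 − 2n + 1.

Base case: a[0] = 1, and 0^3 − 2·0^2 − 2·0 + 1 = 1.
Assume a[k] = k^3 − 2k^2 − 2k + 1.
Then a[k+1] = a[k] + (3k^2 − k − 3) = (k^3 − 2k^2 − 2k + 1) + (3k^2 − k − 3) = k^3 + k^2 − 3k − 2,
and (k+1)^3 − 2·(k+1)^2 − 2·(k+1) + 1 = k^3 + k^2 − 3k − 2.
By induction, a[n] = n^3 − 2n^2 − 2n + 1 for all n ≥ 0.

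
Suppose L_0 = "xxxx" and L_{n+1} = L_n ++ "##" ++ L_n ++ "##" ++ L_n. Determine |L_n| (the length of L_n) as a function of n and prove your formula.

Claim: |L_n| = 6·3^n − 2.

Base case: |L_0| = 4, and 6·3^0 − 2 = 4.
Assume |L_m| = 6·3^m − 2.
Then |L_{m+1}| = 3|L_m| + 4 = 3(6·3^m − 2) + 4 = 6·3^{m+1} − 6 + 4 = 6·3^{m+1} − 2.
This completes the inductive step, so |L_n| = 6·3^n − 2 for all n ≥ 0.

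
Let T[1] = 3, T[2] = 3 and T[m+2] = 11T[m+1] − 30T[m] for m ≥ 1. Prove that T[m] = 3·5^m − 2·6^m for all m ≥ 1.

Base cases: T[1] = 3 and 3·5^1 − 2·6^1 = 3; T[2] = 3 and 3·5^2 − 2·6^2 = 3.
Assume T[i] = 3·5^i − 2·6^i for all 1 ≤ i ≤ j, where j ≥ 2.
Then T[j+1] = 11T[j] − 30T[j−1] = 11·(3·5^j − 2·6^j) − 30·(3·5^{j−1} − 2·6^{j−1}) = 3·(11·5 − 30)5^{j−1} − 2·(11·6 − 30)6^{j−1} = 75·5^{j−1} − 72·6^{j−1} = 3·5^{j+1} − 2·6^{j+1}.
By strong induction, T[m] = 3·5^m − 2·6^m for all m ≥ 1.

T[m] = 3·5^m − 2·6^m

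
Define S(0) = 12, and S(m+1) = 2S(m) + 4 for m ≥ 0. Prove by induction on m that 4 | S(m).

Base case: S(0) = 12 = 4·3, so 4 | S(0).
Assume 4 | S(k), so S(k) = 4t for some integer t.
Then S(k+1) = 2S(k) + 4 = 2·(4t) + 4 = 4(2t + 1), so 4 | S(k+1).
This completes the inductive step, so 4 | S(m) for all m ≥ 0.

4 | S(m)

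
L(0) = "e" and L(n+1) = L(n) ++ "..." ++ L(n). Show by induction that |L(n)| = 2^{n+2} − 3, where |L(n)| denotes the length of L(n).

Base case: |L(0)| = 1, and 2^{0+2} − 3 = 1.
Assume |L(j)| = 2^{j+2} − 3.
Then |L(j+1)| = |L(j)| + 3 + |L(j)| = 2|L(j)| + 3 = 2(2^{j+2} − 3) + 3 = 2^{j+3} − 6 + 3 = 2^{j+3} − 3.
By induction, |L(n)| = 2^{n+2} − 3 for all n ≥ 0.

|L(n)| = 2^{n+2} − 3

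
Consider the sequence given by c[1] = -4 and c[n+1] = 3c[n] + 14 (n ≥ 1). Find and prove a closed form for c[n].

Claim: c[n] = 3^n − 7.

Base case: c[1] = -4, and 3^1 − 7 = 3 − 7 = -4.
Assume c[k] = 3^k − 7 for some k ≥ 1.
Then c[k+1] = 3c[k] + 14 = 3·(3^k − 7) + 14 = 3^{k+1} − 21 + 14 = 3^{k+1} − 7.
Hence c[n] = 3^n − 7 for every n ≥ 1, by induction.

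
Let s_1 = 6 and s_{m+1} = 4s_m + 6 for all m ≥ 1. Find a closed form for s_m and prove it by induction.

Claim: s_m = 2·4^m − 2.

Base case: s_1 = 6, and 2·4^1 − 2 = 8 − 2 = 6.
Assume s_k = 2·4^k − 2 for some k ≥ 1.
Then s_{k+1} = 4s_k + 6 = 4·(2·4^k − 2) + 6 = 8·4^k − 8 + 6 = 2·4^{k+1} − 2.
This completes the inductive step, so s_m = 2·4^m − 2 for all m ≥ 1.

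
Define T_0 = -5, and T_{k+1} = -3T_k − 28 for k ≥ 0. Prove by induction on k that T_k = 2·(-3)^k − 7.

Base case: T_0 = -5, and 2·(-3)^0 − 7 = 2 − 7 = -5.
Assume T_j = 2·(-3)^j − 7 for some j ≥ 0.
Then T_{j+1} = -3T_j − 28 = -3·(2·(-3)^j − 7) − 28 = -6·(-3)^j + 21 − 28 = 2·(-3)^{j+1} − 7.
By induction, T_k = 2·(-3)^k − 7 for all k ≥ 0.

T_k = 2·(-3)^k − 7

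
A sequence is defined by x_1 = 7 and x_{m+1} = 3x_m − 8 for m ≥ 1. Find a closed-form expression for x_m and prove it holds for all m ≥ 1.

Claim: x_m = 3^m + 4.

Base case: x_1 = 7, and 3^1 + 4 = 3 + 4 = 7.
Assume x_k = 3^k + 4 for some k ≥ 1.
Then x_{k+1} = 3x_k − 8 = 3·(3^k + 4) − 8 = 3^{k+1} + 12 − 8 = 3^{k+1} + 4.
Hence x_m = 3^m + 4 for every m ≥ 1, by induction.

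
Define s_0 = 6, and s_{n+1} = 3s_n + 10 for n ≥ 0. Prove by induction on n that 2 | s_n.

Base case: s_0 = 6 = 2·3, so 2 | s_0.
Assume 2 | s_r, so s_r = 2t for some integer t.
Then s_{r+1} = 3s_r + 10 = 3·(2t) + 10 = 2(3t + 5), so 2 | s_{r+1}.
Hence 2 | s_n for every n ≥ 0, by induction.

2 | s_n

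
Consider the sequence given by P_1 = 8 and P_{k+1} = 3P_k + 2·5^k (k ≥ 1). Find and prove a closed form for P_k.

Claim: P_k = 3^k + 5^k.

Base case: P_1 = 8, and 3^1 + 5^1 = 3 + 5 = 8.
Assume P_m = 3^m + 5^m for some m ≥ 1.
Then P_{m+1} = 3P_m + 2·5^m = 3·(3^m + 5^m) + 2·5^m = 3^{m+1} + 3·5^m + 2·5^m = 3^{m+1} + 5·5^m = 3^{m+1} + 5^{m+1}.
This completes the inductive step, so P_k = 3^k + 5^k for all k ≥ 1.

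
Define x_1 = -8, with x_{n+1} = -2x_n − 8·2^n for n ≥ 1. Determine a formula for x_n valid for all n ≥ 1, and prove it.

Claim: x_n = 2·(-2)^n − 2·2^n.

Base case: x_1 = -8, and 2·(-2)^1 − 2·2^1 = -4 − 4 = -8.
Assume x_k = 2·(-2)^k − 2·2^k for some k ≥ 1.
Then x_{k+1} = -2x_k − 8·2^k = -2·(2·(-2)^k − 2·2^k) − 8·2^k = 2·(-2)^{k+1} + 4·2^k − 8·2^k = 2·(-2)^{k+1} − 4·2^k = 2·(-2)^{k+1} − 2·2^{k+1}.
Hence x_n = 2·(-2)^n − 2·2^n for every n ≥ 1, by induction.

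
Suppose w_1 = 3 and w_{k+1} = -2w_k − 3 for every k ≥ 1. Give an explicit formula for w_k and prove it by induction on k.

Claim: w_k = -2·(-2)^k − 1.

Base case: w_1 = 3, and -2·(-2)^1 − 1 = 4 − 1 = 3.
Assume w_r = -2·(-2)^r − 1 for some r ≥ 1.
Then w_{r+1} = -2w_r − 3 = -2·(-2·(-2)^r − 1) − 3 = 4·(-2)^r + 2 − 3 = -2·(-2)^{r+1} − 1.
By induction, w_k = -2·(-2)^k − 1 for all k ≥ 1.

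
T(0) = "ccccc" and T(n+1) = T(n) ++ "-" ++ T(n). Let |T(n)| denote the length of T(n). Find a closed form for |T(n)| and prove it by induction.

Claim: |T(n)| = 6·2^n − 1.

Base case: |T(0)| = 5, and 6·2^0 − 1 = 5.
Assume |T(r)| = 6·2^r − 1.
Then |T(r+1)| = |T(r)| + 1 + |T(r)| = 2|T(r)| + 1 = 2(6·2^r − 1) + 1 = 6·2^{r+1} − 2 + 1 = 6·2^{r+1} − 1.
Hence |T(n)| = 6·2^n − 1 for every n ≥ 0, by induction.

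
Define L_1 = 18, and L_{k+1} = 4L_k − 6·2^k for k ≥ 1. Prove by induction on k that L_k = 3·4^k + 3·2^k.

Base case: L_1 = 18, and 3·4^1 + 3·2^1 = 12 + 6 = 18.
Assume L_m = 3·4^m + 3·2^m for some m ≥ 1.
Then L_{m+1} = 4L_m − 6·2^m = 4·(3·4^m + 3·2^m) − 6·2^m = 3·4^{m+1} + 12·2^m − 6·2^m = 3·4^{m+1} + 6·2^m = 3·4^{m+1} + 3·2^{m+1}.
Hence L_k = 3·4^k + 3·2^k for every k ≥ 1, by induction.

L_k = 3·4^k + 3·2^k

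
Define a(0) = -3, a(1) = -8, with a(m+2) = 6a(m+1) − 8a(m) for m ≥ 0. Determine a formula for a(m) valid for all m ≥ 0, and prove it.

Claim: a(m) = -4^m − 2·2^m.

Base cases: a(0) = -3 and -4^0 − 2·2^0 = -3; a(1) = -8 and -4^1 − 2·2^1 = -8.
Assume a(i) = -4^i − 2·2^i for all 0 ≤ i ≤ j, where j ≥ 1.
Then a(j+1) = 6a(j) − 8a(j−1) = 6·(-4^j − 2·2^j) − 8·(-4^{j−1} − 2·2^{j−1}) = -(6·4 − 8)4^{j−1} − 2·(6·2 − 8)2^{j−1} = -16·4^{j−1} − 8·2^{j−1} = -4^{j+1} − 2·2^{j+1}.
So the formula holds for j+1, and by strong induction a(m) = -4^m − 2·2^m for all m ≥ 0.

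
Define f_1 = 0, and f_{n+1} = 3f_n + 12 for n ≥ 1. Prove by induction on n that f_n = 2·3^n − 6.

Base case: f_1 = 0, and 2·3^1 − 6 = 6 − 6 = 0.
Assume f_j = 2·3^j − 6 for some j ≥ 1.
Then f_{j+1} = 3f_j + 12 = 3·(2·3^j − 6) + 12 = 6·3^j − 18 + 12 = 2·3^{j+1} − 6.
So the formula holds for j+1, and by induction f_n = 2·3^n − 6 for all n ≥ 1.

f_n = 2·3^n − 6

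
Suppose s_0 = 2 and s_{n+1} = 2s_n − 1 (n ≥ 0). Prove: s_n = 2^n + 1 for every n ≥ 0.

Base case: s_0 = 2, and 2^0 + 1 = 1 + 1 = 2.
Assume s_k = 2^k + 1 for some k ≥ 0.
Then s_{k+1} = 2s_k − 1 = 2·(2^k + 1) − 1 = 2^{k+1} + 2 − 1 = 2^{k+1} + 1.
By induction, s_n = 2^n + 1 for all n ≥ 0.

s_n = 2^n + 1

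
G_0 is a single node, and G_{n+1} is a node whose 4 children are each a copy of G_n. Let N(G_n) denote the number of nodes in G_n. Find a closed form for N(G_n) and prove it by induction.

Claim: N(G_n) = (4^{n+1} − 1)/3.

Base case: N(G_0) = 1, and (4^{0+1} − 1)/3 = 1.
Assume N(G_j) = (4^{j+1} − 1)/3.
Then N(G_{j+1}) = 1 + 4N(G_j) = 1 + 4·(4^{j+1} − 1)/3 = 1 + (4^{j+2} − 4)/3 = (3 + 4^{j+2} − 4)/3 = (4^{j+2} − 1)/3.
Hence N(G_n) = (4^{n+1} − 1)/3 for every n ≥ 0, by induction.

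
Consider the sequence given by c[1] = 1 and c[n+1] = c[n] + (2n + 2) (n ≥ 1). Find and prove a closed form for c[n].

Claim: c[n] = n^2 + n − 1.

Base case: c[1] = 1, and 1^2 + 1 − 1 = 1.
Assume c[r] = r^2 + r − 1.
Then c[r+1] = c[r] + (2r + 2) = (r^2 + r − 1) + (2r + 2) = r^2 + 3r + 1,
and (r+1)^2 + (r+1) − 1 = r^2 + 3r + 1.
By induction, c[n] = n^2 + n − 1 for all n ≥ 1.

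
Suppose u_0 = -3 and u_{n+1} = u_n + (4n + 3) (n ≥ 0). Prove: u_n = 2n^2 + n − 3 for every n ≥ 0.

Base case: u_0 = -3, and 2·0^2 + 0 − 3 = -3.
Assume u_m = 2m^2 + m − 3.
Then u_{m+1} = u_m + (4m + 3) = (2m^2 + m − 3) + (4m + 3) = 2m^2 + 5m,
and 2·(m+1)^2 + (m+1) − 3 = 2m^2 + 5m.
Hence u_n = 2n^2 + n − 3 for every n ≥ 0, by induction.

u_n = 2n^2 + n − 3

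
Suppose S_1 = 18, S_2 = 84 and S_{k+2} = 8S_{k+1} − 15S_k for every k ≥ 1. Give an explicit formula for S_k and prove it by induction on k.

Claim: S_k = 3·5^k + 3^k.

Base cases: S_1 = 18 and 3·5^1 + 3^1 = 18; S_2 = 84 and 3·5^2 + 3^2 = 84.
Assume S_i = 3·5^i + 3^i for all 1 ≤ i ≤ j, where j ≥ 2.
Then S_{j+1} = 8S_j − 15S_{j−1} = 8·(3·5^j + 3^j) − 15·(3·5^{j−1} + 3^{j−1}) = 3·(8·5 − 15)5^{j−1} + (8·3 − 15)3^{j−1} = 75·5^{j−1} + 9·3^{j−1} = 3·5^{j+1} + 3^{j+1}.
By strong induction, S_k = 3·5^k + 3^k for all k ≥ 1.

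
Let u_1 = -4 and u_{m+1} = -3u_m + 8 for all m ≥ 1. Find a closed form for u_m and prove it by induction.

Claim: u_m = 2·(-3)^m + 2.

Base case: u_1 = -4, and 2·(-3)^1 + 2 = -6 + 2 = -4.
Assume u_r = 2·(-3)^r + 2 for some r ≥ 1.
Then u_{r+1} = -3u_r + 8 = -3·(2·(-3)^r + 2) + 8 = -6·(-3)^r − 6 + 8 = 2·(-3)^{r+1} + 2.
By induction, u_m = 2·(-3)^m + 2 for all m ≥ 1.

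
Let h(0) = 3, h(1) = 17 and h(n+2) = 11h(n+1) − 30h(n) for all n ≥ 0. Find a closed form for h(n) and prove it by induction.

Claim: h(n) = 2·6^n + 5^n.

Base cases: h(0) = 3 and 2·6^0 + 5^0 = 3; h(1) = 17 and 2·6^1 + 5^1 = 17.
Assume h(j) = 2·6^j + 5^j for all 0 ≤ j ≤ k, where k ≥ 1.
Then h(k+1) = 11h(k) − 30h(k−1) = 11·(2·6^k + 5^k) − 30·(2·6^{k−1} + 5^{k−1}) = 2·(11·6 − 30)6^{k−1} + (11·5 − 30)5^{k−1} = 72·6^{k−1} + 25·5^{k−1} = 2·6^{k+1} + 5^{k+1}.
So the formula holds for k+1, and by strong induction h(n) = 2·6^n + 5^n for all n ≥ 0.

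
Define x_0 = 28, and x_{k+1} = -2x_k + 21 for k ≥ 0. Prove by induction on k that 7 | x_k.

Base case: x_0 = 28 = 7·4, so 7 | x_0.
Assume 7 | x_j, so x_j = 7t for some integer t.
Then x_{j+1} = -2x_j + 21 = -2·(7t) + 21 = 7(-2t + 3), so 7 | x_{j+1}.
By induction, 7 | x_k for all k ≥ 0.

7 | x_k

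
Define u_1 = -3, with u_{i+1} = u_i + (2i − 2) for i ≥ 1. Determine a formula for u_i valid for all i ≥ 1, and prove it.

Claim: u_i = i^2 − 3i − 1.

Base case: u_1 = -3, and 1^2 − 3·1 − 1 = -3.
Assume u_r = r^2 − 3r − 1.
Then u_{r+1} = u_r + (2r − 2) = (r^2 − 3r − 1) + (2r − 2) = r^2 − r − 3,
and (r+1)^2 − 3·(r+1) − 1 = r^2 − r − 3.
Hence u_i = i^2 − 3i − 1 for every i ≥ 1, by induction.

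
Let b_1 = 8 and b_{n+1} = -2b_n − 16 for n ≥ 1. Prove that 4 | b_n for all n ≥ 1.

Base case: b_1 = 8 = 4·2, so 4 | b_1.
Assume 4 | b_m, so b_m = 4t for some integer t.
Then b_{m+1} = -2b_m − 16 = -2·(4t) − 16 = 4(-2t − 4), so 4 | b_{m+1}.
So the property holds for m+1, and by induction 4 | b_n for all n ≥ 1.

4 | b_n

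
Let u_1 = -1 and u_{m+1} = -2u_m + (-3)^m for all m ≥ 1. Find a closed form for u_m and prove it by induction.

Claim: u_m = 2·(-2)^m − (-3)^m.

Base case: u_1 = -1, and 2·(-2)^1 − (-3)^1 = -4 + 3 = -1.
Assume u_r = 2·(-2)^r − (-3)^r for some r ≥ 1.
Then u_{r+1} = -2u_r + (-3)^r = -2·(2·(-2)^r − (-3)^r) + (-3)^r = 2·(-2)^{r+1} + 2·(-3)^r + (-3)^r = 2·(-2)^{r+1} + 3·(-3)^r = 2·(-2)^{r+1} − (-3)^{r+1}.
So the formula holds for r+1, and by induction u_m = 2·(-2)^m − (-3)^m for all m ≥ 1.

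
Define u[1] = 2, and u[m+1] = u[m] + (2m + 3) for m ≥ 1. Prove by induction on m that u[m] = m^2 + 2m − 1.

Base case: u[1] = 2, and 1^2 + 2·1 − 1 = 2.
Assume u[j] = j^2 + 2j − 1.
Then u[j+1] = u[j] + (2j + 3) = (j^2 + 2j − 1) + (2j + 3) = j^2 + 4j + 2,
and (j+1)^2 + 2·(j+1) − 1 = j^2 + 4j + 2.
By induction, u[m] = m^2 + 2m − 1 for all m ≥ 1.

u[m] = m^2 + 2m − 1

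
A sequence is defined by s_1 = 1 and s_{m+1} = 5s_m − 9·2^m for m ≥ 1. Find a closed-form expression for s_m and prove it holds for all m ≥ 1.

Claim: s_m = -5^m + 3·2^m.

Base case: s_1 = 1, and -5^1 + 3·2^1 = -5 + 6 = 1.
Assume s_r = -5^r + 3·2^r for some r ≥ 1.
Then s_{r+1} = 5s_r − 9·2^r = 5·(-5^r + 3·2^r) − 9·2^r = -5^{r+1} + 15·2^r − 9·2^r = -5^{r+1} + 6·2^r = -5^{r+1} + 3·2^{r+1}.
So the formula holds for r+1, and by induction s_m = -5^m + 3·2^m for all m ≥ 1.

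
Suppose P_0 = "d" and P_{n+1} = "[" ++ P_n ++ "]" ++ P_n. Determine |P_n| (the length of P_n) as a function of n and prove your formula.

Claim: |P_n| = 3·2^n − 2.

Base case: |P_0| = 1, and 3·2^0 − 2 = 1.
Assume |P_j| = 3·2^j − 2.
Then |P_{j+1}| = 1 + |P_j| + 1 + |P_j| = 2|P_j| + 2 = 2(3·2^j − 2) + 2 = 3·2^{j+1} − 4 + 2 = 3·2^{j+1} − 2.
Hence |P_n| = 3·2^n − 2 for every n ≥ 0, by induction.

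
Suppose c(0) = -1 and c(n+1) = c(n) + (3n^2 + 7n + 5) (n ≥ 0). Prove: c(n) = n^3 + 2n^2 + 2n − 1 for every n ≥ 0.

Base case: c(0) = -1, and 0^3 + 2·0^2 + 2·0 − 1 = -1.
Assume c(m) = m^3 + 2m^2 + 2m − 1.
Then c(m+1) = c(m) + (3m^2 + 7m + 5) = (m^3 + 2m^2 + 2m − 1) + (3m^2 + 7m + 5) = m^3 + 5m^2 + 9m + 4,
and (m+1)^3 + 2·(m+1)^2 + 2·(m+1) − 1 = m^3 + 5m^2 + 9m + 4.
This completes the inductive step, so c(n) = n^3 + 2n^2 + 2n − 1 for all n ≥ 0.

c(n) = n^3 + 2n^2 + 2n − 1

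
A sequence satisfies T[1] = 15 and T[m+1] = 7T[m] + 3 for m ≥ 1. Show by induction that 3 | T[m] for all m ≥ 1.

Base case: T[1] = 15 = 3·5, so 3 | T[1].
Assume 3 | T[j], so T[j] = 3t for some integer t.
Then T[j+1] = 7T[j] + 3 = 7·(3t) + 3 = 3(7t + 1), so 3 | T[j+1].
By induction, 3 | T[m] for all m ≥ 1.

3 | T[m]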